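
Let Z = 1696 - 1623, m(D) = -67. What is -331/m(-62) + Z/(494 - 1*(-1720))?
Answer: 737725/148338 ≈ 4.9733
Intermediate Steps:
Z = 73
-331/m(-62) + Z/(494 - 1*(-1720)) = -331/(-67) + 73/(494 - 1*(-1720)) = -331*(-1/67) + 73/(494 + 1720) = 331/67 + 73/2214 = 737725/148338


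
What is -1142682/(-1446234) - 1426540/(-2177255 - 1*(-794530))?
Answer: 2961890747/1625808055 ≈ 1.8218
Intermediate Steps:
-1142682/(-1446234) - 1426540/(-2177255 - 1*(-794530)) = -1142682*(-1/1446234) - 1426540/(-2177255 + 794530) = 190447/241039 - 1426540/(-1382725) = 190447/241039 - 1426540*(-1/1382725) = 190447/241039 + 285308/276545 = 2961890747/1625808055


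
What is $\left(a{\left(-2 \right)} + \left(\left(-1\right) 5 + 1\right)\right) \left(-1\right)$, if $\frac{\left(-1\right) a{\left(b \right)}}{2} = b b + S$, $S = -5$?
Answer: $2$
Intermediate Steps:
$a{\left(b \right)} = 10 - 2 b^{2}$ ($a{\left(b \right)} = - 2 \left(b b - 5\right) = - 2 \left(b^{2} - 5\right) = - 2 \left(-5 + b^{2}\right) = 10 - 2 b^{2}$)
$\left(a{\left(-2 \right)} + \left(\left(-1\right) 5 + 1\right)\right) \left(-1\right) = \left(\left(10 - 2 \left(-2\right)^{2}\right) + \left(\left(-1\right) 5 + 1\right)\right) \left(-1\right) = \left(\left(10 - 8\right) + \left(-5 + 1\right)\right) \left(-1\right) = \left(\left(10 - 8\right) - 4\right) \left(-1\right) = \left(2 - 4\right) \left(-1\right) = \left(-2\right) \left(-1\right) = 2$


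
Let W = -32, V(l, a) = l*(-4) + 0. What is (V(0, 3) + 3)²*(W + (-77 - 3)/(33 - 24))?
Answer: -368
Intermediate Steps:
V(l, a) = -4*l (V(l, a) = -4*l + 0 = -4*l)
(V(0, 3) + 3)²*(W + (-77 - 3)/(33 - 24)) = (-4*0 + 3)²*(-32 + (-77 - 3)/(33 - 24)) = (0 + 3)²*(-32 - 80/9) = 3²*(-32 - 80*⅑) = 9*(-32 - 80/9) = 9*(-368/9) = -368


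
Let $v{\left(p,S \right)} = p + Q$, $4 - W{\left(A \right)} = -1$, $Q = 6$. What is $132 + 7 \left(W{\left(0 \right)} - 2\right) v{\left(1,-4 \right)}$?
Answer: $279$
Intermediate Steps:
$W{\left(A \right)} = 5$ ($W{\left(A \right)} = 4 - -1 = 4 + 1 = 5$)
$v{\left(p,S \right)} = 6 + p$ ($v{\left(p,S \right)} = p + 6 = 6 + p$)
$132 + 7 \left(W{\left(0 \right)} - 2\right) v{\left(1,-4 \right)} = 132 + 7 \left(5 - 2\right) \left(6 + 1\right) = 132 + 7 \cdot 3 \cdot 7 = 132 + 7 \cdot 21 = 132 + 147 = 279$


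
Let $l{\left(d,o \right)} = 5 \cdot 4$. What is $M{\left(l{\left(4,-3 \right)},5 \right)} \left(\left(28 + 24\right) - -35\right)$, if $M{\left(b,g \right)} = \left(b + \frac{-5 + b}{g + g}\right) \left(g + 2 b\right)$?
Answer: $\frac{168345}{2} \approx 84173.0$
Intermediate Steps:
$l{\left(d,o \right)} = 20$
$M{\left(b,g \right)} = \left(b + \frac{-5 + b}{2 g}\right) \left(g + 2 b\right)$
$M{\left(l{\left(4,-3 \right)},5 \right)} \left(\left(28 + 24\right) - -35\right) = \frac{20^{2} - 100 + \frac{1}{2} \cdot 5 \left(-5 + 20 + 4 \cdot 20^{2} + 2 \cdot 20 \cdot 5\right)}{5} \left(\left(28 + 24\right) - -35\right) = \frac{400 - 100 + \frac{1}{2} \cdot 5 \left(-5 + 20 + 4 \cdot 400 + 200\right)}{5} \left(52 + 35\right) = \frac{400 - 100 + \frac{1}{2} \cdot 5 \left(-5 + 20 + 1600 + 200\right)}{5} \cdot 87 = \frac{400 - 100 + \frac{1}{2} \cdot 5 \cdot 1815}{5} \cdot 87 = \frac{400 - 100 + \frac{9075}{2}}{5} \cdot 87 = \frac{1}{5} \cdot \frac{9675}{2} \cdot 87 = \frac{1935}{2} \cdot 87 = \frac{168345}{2}$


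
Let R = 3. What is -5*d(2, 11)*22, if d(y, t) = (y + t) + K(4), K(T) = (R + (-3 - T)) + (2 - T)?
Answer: -770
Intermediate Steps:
K(T) = 2 - 2*T (K(T) = (3 + (-3 - T)) + (2 - T) = -T + (2 - T) = 2 - 2*T)
d(y, t) = -6 + t + y (d(y, t) = (y + t) + (2 - 2*4) = (t + y) + (2 - 8) = (t + y) - 6 = -6 + t + y)
-5*d(2, 11)*22 = -5*(-6 + 11 + 2)*22 = -5*7*22 = -35*22 = -770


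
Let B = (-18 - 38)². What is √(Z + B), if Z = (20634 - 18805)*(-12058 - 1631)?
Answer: I*√25034045 ≈ 5003.4*I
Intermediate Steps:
Z = -25037181 (Z = 1829*(-13689) = -25037181)
B = 3136 (B = (-56)² = 3136)
√(Z + B) = √(-25037181 + 3136) = √(-25034045) = I*√25034045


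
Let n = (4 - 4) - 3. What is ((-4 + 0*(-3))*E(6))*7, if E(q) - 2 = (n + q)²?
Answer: -308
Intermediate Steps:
n = -3 (n = 0 - 3 = -3)
E(q) = 2 + (-3 + q)²
((-4 + 0*(-3))*E(6))*7 = ((-4 + 0*(-3))*(2 + (-3 + 6)²))*7 = ((-4 + 0)*(2 + 3²))*7 = -4*(2 + 9)*7 = -4*11*7 = -44*7 = -308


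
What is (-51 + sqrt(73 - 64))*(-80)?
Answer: 3840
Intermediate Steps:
(-51 + sqrt(73 - 64))*(-80) = (-51 + sqrt(9))*(-80) = (-51 + 3)*(-80) = -48*(-80) = 3840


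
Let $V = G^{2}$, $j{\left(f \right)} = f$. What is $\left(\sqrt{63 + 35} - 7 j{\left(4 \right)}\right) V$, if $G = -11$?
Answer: $-3388 + 847 \sqrt{2} \approx -2190.2$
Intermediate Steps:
$V = 121$ ($V = \left(-11\right)^{2} = 121$)
$\left(\sqrt{63 + 35} - 7 j{\left(4 \right)}\right) V = \left(\sqrt{63 + 35} - 28\right) 121 = \left(\sqrt{98} - 28\right) 121 = \left(7 \sqrt{2} - 28\right) 121 = \left(-28 + 7 \sqrt{2}\right) 121 = -3388 + 847 \sqrt{2}$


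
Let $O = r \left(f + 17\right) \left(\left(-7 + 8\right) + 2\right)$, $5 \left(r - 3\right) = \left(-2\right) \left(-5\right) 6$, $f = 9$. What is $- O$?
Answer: $-1170$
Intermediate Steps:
$r = 15$ ($r = 3 + \frac{\left(-2\right) \left(-5\right) 6}{5} = 3 + \frac{10 \cdot 6}{5} = 3 + \frac{1}{5} \cdot 60 = 3 + 12 = 15$)
$O = 1170$ ($O = 15 \left(9 + 17\right) \left(\left(-7 + 8\right) + 2\right) = 15 \cdot 26 \left(1 + 2\right) = 15 \cdot 26 \cdot 3 = 15 \cdot 78 = 1170$)
$- O = \left(-1\right) 1170 = -1170$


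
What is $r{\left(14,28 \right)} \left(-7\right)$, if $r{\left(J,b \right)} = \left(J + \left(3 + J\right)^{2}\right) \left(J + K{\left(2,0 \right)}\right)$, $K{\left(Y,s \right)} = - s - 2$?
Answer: $-25452$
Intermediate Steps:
$K{\left(Y,s \right)} = -2 - s$
$r{\left(J,b \right)} = \left(-2 + J\right) \left(J + \left(3 + J\right)^{2}\right)$ ($r{\left(J,b \right)} = \left(J + \left(3 + J\right)^{2}\right) \left(J - 2\right) = \left(J + \left(3 + J\right)^{2}\right) \left(-2 + J\right) = \left(-2 + J\right) \left(J + \left(3 + J\right)^{2}\right)$)
$r{\left(14,28 \right)} \left(-7\right) = \left(-18 + 14^{3} - 70 + 5 \cdot 14^{2}\right) \left(-7\right) = \left(-18 + 2744 - 70 + 5 \cdot 196\right) \left(-7\right) = \left(-18 + 2744 - 70 + 980\right) \left(-7\right) = 3636 \left(-7\right) = -25452$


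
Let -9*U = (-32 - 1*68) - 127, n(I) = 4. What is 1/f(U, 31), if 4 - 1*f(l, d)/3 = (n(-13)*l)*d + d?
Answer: -3/28391 ≈ -0.00010567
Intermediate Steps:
U = 227/9 (U = -((-32 - 1*68) - 127)/9 = -((-32 - 68) - 127)/9 = -(-100 - 127)/9 = -⅑*(-227) = 227/9 ≈ 25.222)
f(l, d) = 12 - 3*d - 12*d*l (f(l, d) = 12 - 3*((4*l)*d + d) = 12 - 3*(4*d*l + d) = 12 - 3*(d + 4*d*l) = 12 + (-3*d - 12*d*l) = 12 - 3*d - 12*d*l)
1/f(U, 31) = 1/(12 - 3*31 - 12*31*227/9) = 1/(12 - 93 - 28148/3) = 1/(-28391/3) = -3/28391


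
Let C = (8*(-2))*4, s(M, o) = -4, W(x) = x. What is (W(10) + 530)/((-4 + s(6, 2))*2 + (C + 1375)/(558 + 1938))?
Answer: -89856/2575 ≈ -34.896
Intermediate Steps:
C = -64 (C = -16*4 = -64)
(W(10) + 530)/((-4 + s(6, 2))*2 + (C + 1375)/(558 + 1938)) = (10 + 530)/((-4 - 4)*2 + (-64 + 1375)/(558 + 1938)) = 540/(-8*2 + 1311/2496) = 540/(-16 + 1311*(1/2496)) = 540/(-16 + 437/832) = 540/(-12875/832) = 540*(-832/12875) = -89856/2575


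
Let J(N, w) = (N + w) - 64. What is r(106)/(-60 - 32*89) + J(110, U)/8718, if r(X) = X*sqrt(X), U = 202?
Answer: 124/4359 - 53*sqrt(106)/1454 ≈ -0.34684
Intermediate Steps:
J(N, w) = -64 + N + w
r(X) = X**(3/2)
r(106)/(-60 - 32*89) + J(110, U)/8718 = 106**(3/2)/(-60 - 32*89) + (-64 + 110 + 202)/8718 = (106*sqrt(106))/(-60 - 2848) + 248*(1/8718) = (106*sqrt(106))/(-2908) + 124/4359 = (106*sqrt(106))*(-1/2908) + 124/4359 = -53*sqrt(106)/1454 + 124/4359 = 124/4359 - 53*sqrt(106)/1454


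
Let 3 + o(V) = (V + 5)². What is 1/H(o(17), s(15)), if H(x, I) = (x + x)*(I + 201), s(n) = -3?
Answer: 1/190476 ≈ 5.2500e-6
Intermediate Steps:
o(V) = -3 + (5 + V)² (o(V) = -3 + (V + 5)² = -3 + (5 + V)²)
H(x, I) = 2*x*(201 + I) (H(x, I) = (2*x)*(201 + I) = 2*x*(201 + I))
1/H(o(17), s(15)) = 1/(2*(-3 + (5 + 17)²)*(201 - 3)) = 1/(2*(-3 + 22²)*198) = 1/(2*(-3 + 484)*198) = 1/(2*481*198) = 1/190476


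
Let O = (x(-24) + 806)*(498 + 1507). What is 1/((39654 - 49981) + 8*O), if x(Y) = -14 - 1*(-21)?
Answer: 1/13030193 ≈ 7.6745e-8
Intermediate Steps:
x(Y) = 7 (x(Y) = -14 + 21 = 7)
O = 1630065 (O = (7 + 806)*(498 + 1507) = 813*2005 = 1630065)
1/((39654 - 49981) + 8*O) = 1/((39654 - 49981) + 8*1630065) = 1/(-10327 + 13040520) = 1/13030193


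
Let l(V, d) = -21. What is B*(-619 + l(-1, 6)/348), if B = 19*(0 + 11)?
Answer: -15008499/116 ≈ -1.2938e+5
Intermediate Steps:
B = 209 (B = 19*11 = 209)
B*(-619 + l(-1, 6)/348) = 209*(-619 - 21/348) = 209*(-619 - 21*1/348) = 209*(-619 - 7/116) = 209*(-71811/116) = -15008499/116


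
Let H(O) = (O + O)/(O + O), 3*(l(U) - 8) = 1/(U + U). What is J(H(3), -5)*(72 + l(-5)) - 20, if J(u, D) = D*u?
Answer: -2519/6 ≈ -419.83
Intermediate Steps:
l(U) = 8 + 1/(6*U) (l(U) = 8 + 1/(3*(U + U)) = 8 + 1/(3*((2*U))) = 8 + (1/(2*U))/3 = 8 + 1/(6*U))
H(O) = 1 (H(O) = (2*O)/((2*O)) = (2*O)*(1/(2*O)) = 1)
J(H(3), -5)*(72 + l(-5)) - 20 = (-5*1)*(72 + (8 + (1/6)/(-5))) - 20 = -5*(72 + (8 + (1/6)*(-1/5))) - 20 = -5*(72 + (8 - 1/30)) - 20 = -5*(72 + 239/30) - 20 = -5*2399/30 - 20 = -2399/6 - 20 = -2519/6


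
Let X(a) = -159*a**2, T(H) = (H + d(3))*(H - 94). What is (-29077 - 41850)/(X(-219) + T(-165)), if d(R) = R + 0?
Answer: 70927/7583841 ≈ 0.0093524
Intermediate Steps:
d(R) = R
T(H) = (-94 + H)*(3 + H) (T(H) = (H + 3)*(H - 94) = (3 + H)*(-94 + H) = (-94 + H)*(3 + H))
(-29077 - 41850)/(X(-219) + T(-165)) = (-29077 - 41850)/(-159*(-219)**2 + (-282 + (-165)**2 - 91*(-165))) = -70927/(-159*47961 + (-282 + 27225 + 15015)) = -70927/(-7625799 + 41958) = -70927/(-7583841) = -70927*(-1/7583841) = 70927/7583841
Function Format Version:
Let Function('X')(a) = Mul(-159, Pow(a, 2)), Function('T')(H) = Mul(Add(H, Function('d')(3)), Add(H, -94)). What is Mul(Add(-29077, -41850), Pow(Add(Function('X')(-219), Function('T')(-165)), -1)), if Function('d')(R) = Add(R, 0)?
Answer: Rational(70927, 7583841) ≈ 0.0093524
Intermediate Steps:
Function('d')(R) = R
Function('T')(H) = Mul(Add(-94, H), Add(3, H)) (Function('T')(H) = Mul(Add(H, 3), Add(H, -94)) = Mul(Add(3, H), Add(-94, H)) = Mul(Add(-94, H), Add(3, H)))
Mul(Add(-29077, -41850), Pow(Add(Function('X')(-219), Function('T')(-165)), -1)) = Mul(Add(-29077, -41850), Pow(Add(Mul(-159, Pow(-219, 2)), Add(-282, Pow(-165, 2), Mul(-91, -165))), -1)) = Mul(-70927, Pow(Add(Mul(-159, 47961), Add(-282, 27225, 15015)), -1)) = Mul(-70927, Pow(Add(-7625799, 41958), -1)) = Mul(-70927, Pow(-7583841, -1)) = Mul(-70927, Rational(-1, 7583841)) = Rational(70927, 7583841)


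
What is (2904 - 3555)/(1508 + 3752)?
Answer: -651/5260 ≈ -0.12376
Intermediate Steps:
(2904 - 3555)/(1508 + 3752) = -651/5260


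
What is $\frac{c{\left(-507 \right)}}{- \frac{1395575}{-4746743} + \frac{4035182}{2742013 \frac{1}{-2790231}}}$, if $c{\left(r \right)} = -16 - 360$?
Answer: $\frac{4893877261135784}{53444002375937471731} \approx 9.157 \cdot 10^{-5}$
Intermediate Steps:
$c{\left(r \right)} = -376$ ($c{\left(r \right)} = -16 - 360 = -376$)
$\frac{c{\left(-507 \right)}}{- \frac{1395575}{-4746743} + \frac{4035182}{2742013 \frac{1}{-2790231}}} = - \frac{376}{- \frac{1395575}{-4746743} + \frac{4035182}{2742013 \frac{1}{-2790231}}} = - \frac{376}{\left(-1395575\right) \left(- \frac{1}{4746743}\right) + \frac{4035182}{2742013 \left(- \frac{1}{2790231}\right)}} = - \frac{376}{\frac{1395575}{4746743} + \frac{4035182}{- \frac{2742013}{2790231}}} = - \frac{376}{\frac{1395575}{4746743} + 4035182 \left(- \frac{2790231}{2742013}\right)} = - \frac{376}{\frac{1395575}{4746743} - \frac{11259089907042}{2742013}} = - \frac{376}{- \frac{53444002375937471731}{13015631013659}} = \left(-376\right) \left(- \frac{13015631013659}{53444002375937471731}\right) = \frac{4893877261135784}{53444002375937471731}$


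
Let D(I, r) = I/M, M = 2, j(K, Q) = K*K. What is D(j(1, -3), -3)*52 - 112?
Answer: -86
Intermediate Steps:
j(K, Q) = K**2
D(I, r) = I/2
D(j(1, -3), -3)*52 - 112 = ((1/2)*1**2)*52 - 112 = ((1/2)*1)*52 - 112 = (1/2)*52 - 112 = 26 - 112 = -86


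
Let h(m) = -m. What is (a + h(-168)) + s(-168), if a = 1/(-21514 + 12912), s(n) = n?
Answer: -1/8602 ≈ -0.00011625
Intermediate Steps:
a = -1/8602 (a = 1/(-8602) = -1/8602 ≈ -0.00011625)
(a + h(-168)) + s(-168) = (-1/8602 - 1*(-168)) - 168 = (-1/8602 + 168) - 168 = 1445135/8602 - 168 = -1/8602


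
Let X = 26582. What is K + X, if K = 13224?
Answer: 39806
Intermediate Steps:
K + X = 13224 + 26582 = 39806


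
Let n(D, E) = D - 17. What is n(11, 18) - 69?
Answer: -75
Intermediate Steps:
n(D, E) = -17 + D
n(11, 18) - 69 = (-17 + 11) - 69 = -6 - 69 = -75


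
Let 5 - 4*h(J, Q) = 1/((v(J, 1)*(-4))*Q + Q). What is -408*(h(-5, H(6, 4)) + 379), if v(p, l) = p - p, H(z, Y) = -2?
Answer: -155193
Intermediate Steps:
v(p, l) = 0
h(J, Q) = 5/4 - 1/(4*Q) (h(J, Q) = 5/4 - 1/(4*((0*(-4))*Q + Q)) = 5/4 - 1/(4*(0*Q + Q)) = 5/4 - 1/(4*(0 + Q)) = 5/4 - 1/(4*Q))
-408*(h(-5, H(6, 4)) + 379) = -408*((¼)*(-1 + 5*(-2))/(-2) + 379) = -408*((¼)*(-½)*(-1 - 10) + 379) = -408*((¼)*(-½)*(-11) + 379) = -408*(11/8 + 379) = -408*3043/8 = -155193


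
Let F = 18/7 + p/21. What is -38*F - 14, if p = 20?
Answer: -3106/21 ≈ -147.90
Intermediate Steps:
F = 74/21 (F = 18/7 + 20/21 = 74/21 ≈ 3.5238)
-38*F - 14 = -38*74/21 - 14 = -2812/21 - 14 = -3106/21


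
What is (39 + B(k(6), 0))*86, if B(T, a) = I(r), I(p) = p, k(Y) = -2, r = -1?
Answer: 3268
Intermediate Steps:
B(T, a) = -1
(39 + B(k(6), 0))*86 = (39 - 1)*86 = 38*86 = 3268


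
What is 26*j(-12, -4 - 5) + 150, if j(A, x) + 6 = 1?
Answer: 20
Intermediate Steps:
j(A, x) = -5 (j(A, x) = -6 + 1 = -5)
26*j(-12, -4 - 5) + 150 = 26*(-5) + 150 = -130 + 150 = 20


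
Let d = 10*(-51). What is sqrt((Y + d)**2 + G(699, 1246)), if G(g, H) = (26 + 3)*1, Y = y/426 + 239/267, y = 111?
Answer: sqrt(372235413406813)/37914 ≈ 508.87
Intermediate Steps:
d = -510
Y = 43817/37914 (Y = 111/426 + 239/267 = 111*(1/426) + 239*(1/267) = 37/142 + 239/267 = 43817/37914 ≈ 1.1557)
G(g, H) = 29 (G(g, H) = 29*1 = 29)
sqrt((Y + d)**2 + G(699, 1246)) = sqrt((43817/37914 - 510)**2 + 29) = sqrt((-19292323/37914)**2 + 29) = sqrt(372193726736329/1437471396 + 29) = sqrt(372235413406813/1437471396) = sqrt(372235413406813)/37914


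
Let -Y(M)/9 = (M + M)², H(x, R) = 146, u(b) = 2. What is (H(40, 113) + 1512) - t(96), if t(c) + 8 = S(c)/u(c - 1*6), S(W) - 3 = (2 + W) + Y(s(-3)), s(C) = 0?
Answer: 3231/2 ≈ 1615.5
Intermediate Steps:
Y(M) = -36*M² (Y(M) = -9*(M + M)² = -9*4*M² = -36*M²)
S(W) = 5 + W (S(W) = 3 + ((2 + W) - 36*0²) = 3 + ((2 + W) - 36*0) = 3 + ((2 + W) + 0) = 3 + (2 + W) = 5 + W)
t(c) = -11/2 + c/2 (t(c) = -8 + (5 + c)/2 = -8 + (5 + c)*(½) = -8 + (5/2 + c/2) = -11/2 + c/2)
(H(40, 113) + 1512) - t(96) = (146 + 1512) - (-11/2 + (½)*96) = 1658 - (-11/2 + 48) = 1658 - 1*85/2 = 1658 - 85/2 = 3231/2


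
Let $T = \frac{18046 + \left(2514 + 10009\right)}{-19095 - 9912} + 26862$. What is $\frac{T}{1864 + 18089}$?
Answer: $\frac{70832315}{52616061} \approx 1.3462$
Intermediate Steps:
$T = \frac{70832315}{2637}$ ($T = \frac{18046 + 12523}{-29007} + 26862 = 30569 \left(- \frac{1}{29007}\right) + 26862 = - \frac{2779}{2637} + 26862 = \frac{70832315}{2637} \approx 26861.0$)
$\frac{T}{1864 + 18089} = \frac{70832315}{2637 \left(1864 + 18089\right)} = \frac{70832315}{2637 \cdot 19953} = \frac{70832315}{2637} \cdot \frac{1}{19953} = \frac{70832315}{52616061}$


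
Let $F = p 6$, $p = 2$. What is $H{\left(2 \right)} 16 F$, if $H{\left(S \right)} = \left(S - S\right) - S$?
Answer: $-384$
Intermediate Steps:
$H{\left(S \right)} = - S$ ($H{\left(S \right)} = 0 - S = - S$)
$F = 12$ ($F = 2 \cdot 6 = 12$)
$H{\left(2 \right)} 16 F = \left(-1\right) 2 \cdot 16 \cdot 12 = \left(-2\right) 16 \cdot 12 = \left(-32\right) 12 = -384$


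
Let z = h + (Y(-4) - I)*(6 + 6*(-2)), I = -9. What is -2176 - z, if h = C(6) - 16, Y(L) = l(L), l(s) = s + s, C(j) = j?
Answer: -2160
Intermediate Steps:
l(s) = 2*s
Y(L) = 2*L
h = -10 (h = 6 - 16 = -10)
z = -16 (z = -10 + (2*(-4) - 1*(-9))*(6 + 6*(-2)) = -10 + (-8 + 9)*(6 - 12) = -10 + 1*(-6) = -10 - 6 = -16)
-2176 - z = -2176 - 1*(-16) = -2176 + 16 = -2160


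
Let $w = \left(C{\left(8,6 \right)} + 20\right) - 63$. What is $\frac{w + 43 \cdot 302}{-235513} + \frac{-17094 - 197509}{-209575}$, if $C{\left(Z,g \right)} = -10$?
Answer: $\frac{47831362864}{49357636975} \approx 0.96908$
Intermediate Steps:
$w = -53$ ($w = \left(-10 + 20\right) - 63 = 10 - 63 = -53$)
$\frac{w + 43 \cdot 302}{-235513} + \frac{-17094 - 197509}{-209575} = \frac{-53 + 43 \cdot 302}{-235513} + \frac{-17094 - 197509}{-209575} = \left(-53 + 12986\right) \left(- \frac{1}{235513}\right) - - \frac{214603}{209575} = 12933 \left(- \frac{1}{235513}\right) + \frac{214603}{209575} = - \frac{12933}{235513} + \frac{214603}{209575} = \frac{47831362864}{49357636975}$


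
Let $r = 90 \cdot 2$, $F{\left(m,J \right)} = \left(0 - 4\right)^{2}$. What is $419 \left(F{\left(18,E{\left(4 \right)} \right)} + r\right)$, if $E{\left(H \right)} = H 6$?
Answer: $82124$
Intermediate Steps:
$E{\left(H \right)} = 6 H$
$F{\left(m,J \right)} = 16$ ($F{\left(m,J \right)} = \left(-4\right)^{2} = 16$)
$r = 180$
$419 \left(F{\left(18,E{\left(4 \right)} \right)} + r\right) = 419 \left(16 + 180\right) = 419 \cdot 196 = 82124$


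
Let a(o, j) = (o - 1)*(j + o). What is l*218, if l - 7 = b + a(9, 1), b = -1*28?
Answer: 12862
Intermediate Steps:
b = -28
a(o, j) = (-1 + o)*(j + o)
l = 59 (l = 7 + (-28 + (9² - 1*1 - 1*9 + 1*9)) = 7 + (-28 + (81 - 1 - 9 + 9)) = 7 + (-28 + 80) = 7 + 52 = 59)
l*218 = 59*218 = 12862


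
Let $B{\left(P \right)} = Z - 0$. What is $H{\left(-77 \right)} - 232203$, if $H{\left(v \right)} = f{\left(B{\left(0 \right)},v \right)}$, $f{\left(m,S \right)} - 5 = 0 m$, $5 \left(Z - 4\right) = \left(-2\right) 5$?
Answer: $-232198$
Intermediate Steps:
$Z = 2$ ($Z = 4 + \frac{\left(-2\right) 5}{5} = 4 + \frac{1}{5} \left(-10\right) = 4 - 2 = 2$)
$B{\left(P \right)} = 2$ ($B{\left(P \right)} = 2 - 0 = 2 + 0 = 2$)
$f{\left(m,S \right)} = 5$ ($f{\left(m,S \right)} = 5 + 0 m = 5 + 0 = 5$)
$H{\left(v \right)} = 5$
$H{\left(-77 \right)} - 232203 = 5 - 232203 = -232198$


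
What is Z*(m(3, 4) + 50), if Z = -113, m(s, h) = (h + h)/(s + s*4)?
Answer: -85654/15 ≈ -5710.3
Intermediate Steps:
m(s, h) = 2*h/(5*s) (m(s, h) = (2*h)/(s + 4*s) = (2*h)/((5*s)) = (2*h)*(1/(5*s)) = 2*h/(5*s))
Z*(m(3, 4) + 50) = -113*((2/5)*4/3 + 50) = -113*((2/5)*4*(1/3) + 50) = -113*(8/15 + 50) = -113*758/15 = -85654/15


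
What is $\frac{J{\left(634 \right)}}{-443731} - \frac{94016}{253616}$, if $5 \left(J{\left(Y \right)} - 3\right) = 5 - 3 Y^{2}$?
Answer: $\frac{6077079868}{35167900405} \approx 0.1728$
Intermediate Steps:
$J{\left(Y \right)} = 4 - \frac{3 Y^{2}}{5}$ ($J{\left(Y \right)} = 3 + \frac{5 - 3 Y^{2}}{5} = 3 - \left(-1 + \frac{3 Y^{2}}{5}\right) = 4 - \frac{3 Y^{2}}{5}$)
$\frac{J{\left(634 \right)}}{-443731} - \frac{94016}{253616} = \frac{4 - \frac{3 \cdot 634^{2}}{5}}{-443731} - \frac{94016}{253616} = \left(4 - \frac{1205868}{5}\right) \left(- \frac{1}{443731}\right) - \frac{5876}{15851} = \left(- \frac{1205848}{5}\right) \left(- \frac{1}{443731}\right) - \frac{5876}{15851} = \frac{1205848}{2218655} - \frac{5876}{15851} = \frac{6077079868}{35167900405}$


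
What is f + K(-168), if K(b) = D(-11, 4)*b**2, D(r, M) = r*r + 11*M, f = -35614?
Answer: 4621346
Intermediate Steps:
D(r, M) = r**2 + 11*M
K(b) = 165*b**2 (K(b) = ((-11)**2 + 11*4)*b**2 = (121 + 44)*b**2 = 165*b**2)
f + K(-168) = -35614 + 165*(-168)**2 = -35614 + 165*28224 = -35614 + 4656960 = 4621346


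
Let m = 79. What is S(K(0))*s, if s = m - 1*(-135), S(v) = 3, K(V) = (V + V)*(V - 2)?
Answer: 642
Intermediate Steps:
K(V) = 2*V*(-2 + V) (K(V) = (2*V)*(-2 + V) = 2*V*(-2 + V))
s = 214 (s = 79 - 1*(-135) = 79 + 135 = 214)
S(K(0))*s = 3*214 = 642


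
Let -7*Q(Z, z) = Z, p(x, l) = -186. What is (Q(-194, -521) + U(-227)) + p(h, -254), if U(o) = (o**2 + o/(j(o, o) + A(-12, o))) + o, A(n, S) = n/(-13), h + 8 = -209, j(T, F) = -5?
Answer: 18994975/371 ≈ 51199.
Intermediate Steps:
h = -217 (h = -8 - 209 = -217)
A(n, S) = -n/13 (A(n, S) = n*(-1/13) = -n/13)
Q(Z, z) = -Z/7
U(o) = o**2 + 40*o/53 (U(o) = (o**2 + o/(-5 - 1/13*(-12))) + o = (o**2 + o/(-5 + 12/13)) + o = (o**2 + o/(-53/13)) + o = (o**2 - 13*o/53) + o = o**2 + 40*o/53)
(Q(-194, -521) + U(-227)) + p(h, -254) = (-1/7*(-194) + (1/53)*(-227)*(40 + 53*(-227))) - 186 = (194/7 + (1/53)*(-227)*(40 - 12031)) - 186 = (194/7 + (1/53)*(-227)*(-11991)) - 186 = (194/7 + 2721957/53) - 186 = 19063981/371 - 186 = 18994975/371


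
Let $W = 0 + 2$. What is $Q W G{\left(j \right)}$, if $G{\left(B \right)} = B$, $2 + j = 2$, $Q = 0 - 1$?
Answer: $0$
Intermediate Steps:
$Q = -1$
$j = 0$ ($j = -2 + 2 = 0$)
$W = 2$
$Q W G{\left(j \right)} = \left(-1\right) 2 \cdot 0 = \left(-2\right) 0 = 0$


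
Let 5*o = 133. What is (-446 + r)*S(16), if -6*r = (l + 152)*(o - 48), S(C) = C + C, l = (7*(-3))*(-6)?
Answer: 261856/15 ≈ 17457.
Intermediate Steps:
l = 126 (l = -21*(-6) = 126)
o = 133/5 (o = (1/5)*133 = 133/5 ≈ 26.600)
S(C) = 2*C
r = 14873/15 (r = -(126 + 152)*(133/5 - 48)/6 = -139*(-107)/(3*5) = -1/6*(-29746/5) = 14873/15 ≈ 991.53)
(-446 + r)*S(16) = (-446 + 14873/15)*(2*16) = (8183/15)*32 = 261856/15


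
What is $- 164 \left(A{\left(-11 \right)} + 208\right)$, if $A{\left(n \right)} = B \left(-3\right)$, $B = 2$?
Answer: $-33128$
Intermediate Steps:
$A{\left(n \right)} = -6$ ($A{\left(n \right)} = 2 \left(-3\right) = -6$)
$- 164 \left(A{\left(-11 \right)} + 208\right) = - 164 \left(-6 + 208\right) = \left(-164\right) 202 = -33128$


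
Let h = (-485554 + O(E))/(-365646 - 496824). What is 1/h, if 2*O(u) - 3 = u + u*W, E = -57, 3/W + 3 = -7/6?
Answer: 10780875/6069506 ≈ 1.7762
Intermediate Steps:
W = -18/25 (W = 3/(-3 - 7/6) = 3/(-25/6) = 3*(-6/25) = -18/25 ≈ -0.72000)
O(u) = 3/2 + 7*u/50 (O(u) = 3/2 + (u + u*(-18/25))/2 = 3/2 + (u - 18*u/25)/2 = 3/2 + (7*u/25)/2 = 3/2 + 7*u/50)
h = 6069506/10780875 (h = (-485554 + (3/2 + (7/50)*(-57)))/(-365646 - 496824) = (-485554 + (3/2 - 399/50))/(-862470) = (-485554 - 162/25)*(-1/862470) = -12139012/25*(-1/862470) = 6069506/10780875 ≈ 0.56299)
1/h = 1/(6069506/10780875) = 10780875/6069506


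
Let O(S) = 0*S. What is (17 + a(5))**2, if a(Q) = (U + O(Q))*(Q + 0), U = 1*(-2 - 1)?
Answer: 4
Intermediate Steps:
U = -3 (U = 1*(-3) = -3)
O(S) = 0
a(Q) = -3*Q (a(Q) = (-3 + 0)*(Q + 0) = -3*Q)
(17 + a(5))**2 = (17 - 3*5)**2 = (17 - 15)**2 = 2**2 = 4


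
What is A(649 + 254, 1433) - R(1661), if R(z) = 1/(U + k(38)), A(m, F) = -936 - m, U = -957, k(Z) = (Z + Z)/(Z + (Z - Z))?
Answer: -1756244/955 ≈ -1839.0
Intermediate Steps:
k(Z) = 2 (k(Z) = (2*Z)/(Z + 0) = (2*Z)/Z = 2)
R(z) = -1/955 (R(z) = 1/(-957 + 2) = 1/(-955) = -1/955)
A(649 + 254, 1433) - R(1661) = (-936 - (649 + 254)) - 1*(-1/955) = (-936 - 1*903) + 1/955 = (-936 - 903) + 1/955 = -1839 + 1/955 = -1756244/955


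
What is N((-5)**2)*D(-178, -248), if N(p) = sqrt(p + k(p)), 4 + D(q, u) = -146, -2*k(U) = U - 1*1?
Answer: -150*sqrt(13) ≈ -540.83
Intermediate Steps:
k(U) = 1/2 - U/2 (k(U) = -(U - 1*1)/2 = -(U - 1)/2 = -(-1 + U)/2 = 1/2 - U/2)
D(q, u) = -150 (D(q, u) = -4 - 146 = -150)
N(p) = sqrt(1/2 + p/2) (N(p) = sqrt(p + (1/2 - p/2)) = sqrt(1/2 + p/2))
N((-5)**2)*D(-178, -248) = (sqrt(2 + 2*(-5)**2)/2)*(-150) = (sqrt(2 + 2*25)/2)*(-150) = (sqrt(2 + 50)/2)*(-150) = (sqrt(52)/2)*(-150) = ((2*sqrt(13))/2)*(-150) = sqrt(13)*(-150) = -150*sqrt(13)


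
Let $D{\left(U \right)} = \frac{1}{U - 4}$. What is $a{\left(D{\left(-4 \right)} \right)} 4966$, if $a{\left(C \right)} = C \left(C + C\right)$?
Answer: $\frac{2483}{16} \approx 155.19$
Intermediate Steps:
$D{\left(U \right)} = \frac{1}{-4 + U}$
$a{\left(C \right)} = 2 C^{2}$ ($a{\left(C \right)} = C 2 C = 2 C^{2}$)
$a{\left(D{\left(-4 \right)} \right)} 4966 = 2 \left(\frac{1}{-4 - 4}\right)^{2} \cdot 4966 = 2 \left(\frac{1}{-8}\right)^{2} \cdot 4966 = 2 \left(- \frac{1}{8}\right)^{2} \cdot 4966 = 2 \cdot \frac{1}{64} \cdot 4966 = \frac{1}{32} \cdot 4966 = \frac{2483}{16}$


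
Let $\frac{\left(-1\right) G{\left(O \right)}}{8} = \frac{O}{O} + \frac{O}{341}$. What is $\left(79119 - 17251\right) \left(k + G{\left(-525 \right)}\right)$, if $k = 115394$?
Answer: $\frac{2434556902968}{341} \approx 7.1395 \cdot 10^{9}$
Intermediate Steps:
$G{\left(O \right)} = -8 - \frac{8 O}{341}$ ($G{\left(O \right)} = - 8 \left(\frac{O}{O} + \frac{O}{341}\right) = - 8 \left(1 + O \frac{1}{341}\right) = - 8 \left(1 + \frac{O}{341}\right) = -8 - \frac{8 O}{341}$)
$\left(79119 - 17251\right) \left(k + G{\left(-525 \right)}\right) = \left(79119 - 17251\right) \left(115394 - - \frac{1472}{341}\right) = 61868 \left(115394 + \left(-8 + \frac{4200}{341}\right)\right) = 61868 \left(115394 + \frac{1472}{341}\right) = 61868 \cdot \frac{39350826}{341} = \frac{2434556902968}{341}$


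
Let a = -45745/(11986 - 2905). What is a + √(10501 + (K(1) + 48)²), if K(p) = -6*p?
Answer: -45745/9081 + √12265 ≈ 105.71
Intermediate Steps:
a = -45745/9081 ≈ -5.0374
a + √(10501 + (K(1) + 48)²) = -45745/9081 + √(10501 + (-6*1 + 48)²) = -45745/9081 + √(10501 + (-6 + 48)²) = -45745/9081 + √(10501 + 42²) = -45745/9081 + √(10501 + 1764) = -45745/9081 + √12265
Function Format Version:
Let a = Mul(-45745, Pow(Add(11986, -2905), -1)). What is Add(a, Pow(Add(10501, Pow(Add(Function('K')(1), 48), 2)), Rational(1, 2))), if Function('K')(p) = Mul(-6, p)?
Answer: Add(Rational(-45745, 9081), Pow(12265, Rational(1, 2))) ≈ 105.71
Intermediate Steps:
a = Rational(-45745, 9081) (a = Mul(-45745, Pow(9081, -1)) = Mul(-45745, Rational(1, 9081)) = Rational(-45745, 9081) ≈ -5.0374)
Add(a, Pow(Add(10501, Pow(Add(Function('K')(1), 48), 2)), Rational(1, 2))) = Add(Rational(-45745, 9081), Pow(Add(10501, Pow(Add(Mul(-6, 1), 48), 2)), Rational(1, 2))) = Add(Rational(-45745, 9081), Pow(Add(10501, Pow(Add(-6, 48), 2)), Rational(1, 2))) = Add(Rational(-45745, 9081), Pow(Add(10501, Pow(42, 2)), Rational(1, 2))) = Add(Rational(-45745, 9081), Pow(Add(10501, 1764), Rational(1, 2))) = Add(Rational(-45745, 9081), Pow(12265, Rational(1, 2)))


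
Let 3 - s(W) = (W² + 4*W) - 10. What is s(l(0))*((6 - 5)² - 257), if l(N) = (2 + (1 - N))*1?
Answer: 2048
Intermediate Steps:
l(N) = 3 - N (l(N) = (3 - N)*1 = 3 - N)
s(W) = 13 - W² - 4*W (s(W) = 3 - ((W² + 4*W) - 10) = 3 - (-10 + W² + 4*W) = 3 + (10 - W² - 4*W) = 13 - W² - 4*W)
s(l(0))*((6 - 5)² - 257) = (13 - (3 - 1*0)² - 4*(3 - 1*0))*((6 - 5)² - 257) = (13 - (3 + 0)² - 4*(3 + 0))*(1² - 257) = (13 - 1*3² - 4*3)*(1 - 257) = (13 - 1*9 - 12)*(-256) = (13 - 9 - 12)*(-256) = -8*(-256) = 2048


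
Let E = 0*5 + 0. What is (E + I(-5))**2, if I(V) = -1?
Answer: 1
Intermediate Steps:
E = 0 (E = 0 + 0 = 0)
(E + I(-5))**2 = (0 - 1)**2 = (-1)**2 = 1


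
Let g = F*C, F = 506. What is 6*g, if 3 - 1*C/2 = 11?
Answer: -48576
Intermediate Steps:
C = -16 (C = 6 - 2*11 = 6 - 22 = -16)
g = -8096 (g = 506*(-16) = -8096)
6*g = 6*(-8096) = -48576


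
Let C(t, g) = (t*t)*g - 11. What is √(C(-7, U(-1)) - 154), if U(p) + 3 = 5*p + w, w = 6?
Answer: I*√263 ≈ 16.217*I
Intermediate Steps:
U(p) = 3 + 5*p (U(p) = -3 + (5*p + 6) = -3 + (6 + 5*p) = 3 + 5*p)
C(t, g) = -11 + g*t² (C(t, g) = t²*g - 11 = g*t² - 11 = -11 + g*t²)
√(C(-7, U(-1)) - 154) = √((-11 + (3 + 5*(-1))*(-7)²) - 154) = √((-11 + (3 - 5)*49) - 154) = √((-11 - 2*49) - 154) = √((-11 - 98) - 154) = √(-109 - 154) = √(-263) = I*√263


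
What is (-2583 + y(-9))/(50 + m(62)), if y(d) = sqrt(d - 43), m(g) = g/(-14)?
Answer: -18081/319 + 14*I*sqrt(13)/319 ≈ -56.68 + 0.15824*I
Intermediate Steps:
m(g) = -g/14 (m(g) = g*(-1/14) = -g/14)
y(d) = sqrt(-43 + d)
(-2583 + y(-9))/(50 + m(62)) = (-2583 + sqrt(-43 - 9))/(50 - 1/14*62) = (-2583 + sqrt(-52))/(50 - 31/7) = (-2583 + 2*I*sqrt(13))/(319/7) = (-2583 + 2*I*sqrt(13))*(7/319) = -18081/319 + 14*I*sqrt(13)/319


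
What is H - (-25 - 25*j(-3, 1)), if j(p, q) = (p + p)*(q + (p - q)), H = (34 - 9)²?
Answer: 1100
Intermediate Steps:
H = 625 (H = 25² = 625)
j(p, q) = 2*p² (j(p, q) = (2*p)*p = 2*p²)
H - (-25 - 25*j(-3, 1)) = 625 - (-25 - 50*(-3)²) = 625 - (-25 - 50*9) = 625 - (-25 - 25*18) = 625 - (-25 - 450) = 625 - 1*(-475) = 625 + 475 = 1100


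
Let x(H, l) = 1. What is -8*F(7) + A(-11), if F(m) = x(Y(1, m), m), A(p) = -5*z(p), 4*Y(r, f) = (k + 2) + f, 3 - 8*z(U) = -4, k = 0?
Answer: -99/8 ≈ -12.375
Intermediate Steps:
z(U) = 7/8 (z(U) = 3/8 - ⅛*(-4) = 3/8 + ½ = 7/8)
Y(r, f) = ½ + f/4 (Y(r, f) = ((0 + 2) + f)/4 = (2 + f)/4 = ½ + f/4)
A(p) = -35/8 (A(p) = -5*7/8 = -35/8)
F(m) = 1
-8*F(7) + A(-11) = -8*1 - 35/8 = -8 - 35/8 = -99/8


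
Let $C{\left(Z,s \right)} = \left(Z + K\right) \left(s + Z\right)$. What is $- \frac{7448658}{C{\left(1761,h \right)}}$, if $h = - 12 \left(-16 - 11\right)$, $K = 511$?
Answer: $- \frac{1241443}{789520} \approx -1.5724$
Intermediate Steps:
$h = 324$ ($h = \left(-12\right) \left(-27\right) = 324$)
$C{\left(Z,s \right)} = \left(511 + Z\right) \left(Z + s\right)$ ($C{\left(Z,s \right)} = \left(Z + 511\right) \left(s + Z\right) = \left(511 + Z\right) \left(Z + s\right)$)
$- \frac{7448658}{C{\left(1761,h \right)}} = - \frac{7448658}{1761^{2} + 511 \cdot 1761 + 511 \cdot 324 + 1761 \cdot 324} = - \frac{7448658}{3101121 + 899871 + 165564 + 570564} = - \frac{7448658}{4737120} = \left(-7448658\right) \frac{1}{4737120} = - \frac{1241443}{789520}$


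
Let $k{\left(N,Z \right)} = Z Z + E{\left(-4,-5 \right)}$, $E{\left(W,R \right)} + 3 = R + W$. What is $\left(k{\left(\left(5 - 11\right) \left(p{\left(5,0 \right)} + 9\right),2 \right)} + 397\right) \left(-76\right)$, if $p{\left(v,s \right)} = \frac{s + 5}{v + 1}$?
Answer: $-29564$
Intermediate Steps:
$E{\left(W,R \right)} = -3 + R + W$ ($E{\left(W,R \right)} = -3 + \left(R + W\right) = -3 + R + W$)
$p{\left(v,s \right)} = \frac{5 + s}{1 + v}$
$k{\left(N,Z \right)} = -12 + Z^{2}$ ($k{\left(N,Z \right)} = Z Z - 12 = Z^{2} - 12 = -12 + Z^{2}$)
$\left(k{\left(\left(5 - 11\right) \left(p{\left(5,0 \right)} + 9\right),2 \right)} + 397\right) \left(-76\right) = \left(\left(-12 + 2^{2}\right) + 397\right) \left(-76\right) = \left(\left(-12 + 4\right) + 397\right) \left(-76\right) = \left(-8 + 397\right) \left(-76\right) = 389 \left(-76\right) = -29564$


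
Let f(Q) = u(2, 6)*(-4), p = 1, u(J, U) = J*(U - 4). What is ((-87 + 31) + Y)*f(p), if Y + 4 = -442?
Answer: 8032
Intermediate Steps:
u(J, U) = J*(-4 + U)
Y = -446 (Y = -4 - 442 = -446)
f(Q) = -16 (f(Q) = (2*(-4 + 6))*(-4) = (2*2)*(-4) = 4*(-4) = -16)
((-87 + 31) + Y)*f(p) = ((-87 + 31) - 446)*(-16) = (-56 - 446)*(-16) = -502*(-16) = 8032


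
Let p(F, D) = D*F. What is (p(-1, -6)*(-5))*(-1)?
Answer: 30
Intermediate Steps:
(p(-1, -6)*(-5))*(-1) = (-6*(-1)*(-5))*(-1) = (6*(-5))*(-1) = -30*(-1) = 30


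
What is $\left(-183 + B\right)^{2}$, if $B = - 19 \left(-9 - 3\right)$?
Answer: $2025$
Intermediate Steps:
$B = 228$ ($B = \left(-19\right) \left(-12\right) = 228$)
$\left(-183 + B\right)^{2} = \left(-183 + 228\right)^{2} = 45^{2} = 2025$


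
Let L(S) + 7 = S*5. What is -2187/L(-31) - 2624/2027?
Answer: 49481/4054 ≈ 12.205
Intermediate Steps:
L(S) = -7 + 5*S (L(S) = -7 + S*5 = -7 + 5*S)
-2187/L(-31) - 2624/2027 = -2187/(-7 + 5*(-31)) - 2624/2027 = -2187/(-7 - 155) - 2624*1/2027 = -2187/(-162) - 2624/2027 = -2187*(-1/162) - 2624/2027 = 27/2 - 2624/2027 = 49481/4054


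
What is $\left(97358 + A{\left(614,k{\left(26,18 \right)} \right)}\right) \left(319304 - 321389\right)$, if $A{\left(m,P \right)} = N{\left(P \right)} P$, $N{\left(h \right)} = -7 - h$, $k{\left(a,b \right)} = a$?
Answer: $-201202500$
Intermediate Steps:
$A{\left(m,P \right)} = P \left(-7 - P\right)$ ($A{\left(m,P \right)} = \left(-7 - P\right) P = P \left(-7 - P\right)$)
$\left(97358 + A{\left(614,k{\left(26,18 \right)} \right)}\right) \left(319304 - 321389\right) = \left(97358 - 26 \left(7 + 26\right)\right) \left(319304 - 321389\right) = \left(97358 - 26 \cdot 33\right) \left(-2085\right) = \left(97358 - 858\right) \left(-2085\right) = 96500 \left(-2085\right) = -201202500$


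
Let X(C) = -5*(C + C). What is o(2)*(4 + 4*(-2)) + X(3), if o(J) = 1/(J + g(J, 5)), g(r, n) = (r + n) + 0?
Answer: -274/9 ≈ -30.444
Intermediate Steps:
X(C) = -10*C
g(r, n) = n + r (g(r, n) = (n + r) + 0 = n + r)
o(J) = 1/(5 + 2*J) (o(J) = 1/(J + (5 + J)) = 1/(5 + 2*J))
o(2)*(4 + 4*(-2)) + X(3) = (4 + 4*(-2))/(5 + 2*2) - 10*3 = (4 - 8)/(5 + 4) - 30 = -4/9 - 30 = -274/9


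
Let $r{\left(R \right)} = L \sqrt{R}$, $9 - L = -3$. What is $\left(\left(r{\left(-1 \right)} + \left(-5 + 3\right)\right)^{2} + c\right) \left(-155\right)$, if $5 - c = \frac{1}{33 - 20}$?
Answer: $\frac{272180}{13} + 7440 i \approx 20937.0 + 7440.0 i$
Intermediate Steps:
$L = 12$ ($L = 9 - -3 = 9 + 3 = 12$)
$r{\left(R \right)} = 12 \sqrt{R}$
$c = \frac{64}{13}$ ($c = 5 - \frac{1}{33 - 20} = 5 - \frac{1}{13} = \frac{64}{13} \approx 4.9231$)
$\left(\left(r{\left(-1 \right)} + \left(-5 + 3\right)\right)^{2} + c\right) \left(-155\right) = \left(\left(12 \sqrt{-1} + \left(-5 + 3\right)\right)^{2} + \frac{64}{13}\right) \left(-155\right) = \left(\left(12 i - 2\right)^{2} + \frac{64}{13}\right) \left(-155\right) = \left(\left(-2 + 12 i\right)^{2} + \frac{64}{13}\right) \left(-155\right) = \left(\frac{64}{13} + \left(-2 + 12 i\right)^{2}\right) \left(-155\right) = - \frac{9920}{13} - 155 \left(-2 + 12 i\right)^{2}$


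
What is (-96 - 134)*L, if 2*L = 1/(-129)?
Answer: 115/129 ≈ 0.89147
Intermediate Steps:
L = -1/258 (L = (½)/(-129) = (½)*(-1/129) = -1/258 ≈ -0.0038760)
(-96 - 134)*L = (-96 - 134)*(-1/258) = -230*(-1/258) = 115/129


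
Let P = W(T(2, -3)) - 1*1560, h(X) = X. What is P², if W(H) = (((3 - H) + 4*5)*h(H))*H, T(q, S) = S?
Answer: 1758276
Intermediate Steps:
W(H) = H²*(23 - H) (W(H) = (((3 - H) + 4*5)*H)*H = (((3 - H) + 20)*H)*H = ((23 - H)*H)*H = (H*(23 - H))*H = H²*(23 - H))
P = -1326 (P = (-3)²*(23 - 1*(-3)) - 1*1560 = 9*(23 + 3) - 1560 = 9*26 - 1560 = 234 - 1560 = -1326)
P² = (-1326)² = 1758276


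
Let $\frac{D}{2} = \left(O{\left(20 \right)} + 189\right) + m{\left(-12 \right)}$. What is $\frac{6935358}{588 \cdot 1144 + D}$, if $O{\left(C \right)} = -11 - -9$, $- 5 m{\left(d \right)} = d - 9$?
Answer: $\frac{17338395}{1682636} \approx 10.304$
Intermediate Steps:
$m{\left(d \right)} = \frac{9}{5} - \frac{d}{5}$ ($m{\left(d \right)} = - \frac{d - 9}{5} = - \frac{-9 + d}{5} = \frac{9}{5} - \frac{d}{5}$)
$O{\left(C \right)} = -2$ ($O{\left(C \right)} = -11 + 9 = -2$)
$D = \frac{1912}{5}$ ($D = 2 \left(\left(-2 + 189\right) + \left(\frac{9}{5} - - \frac{12}{5}\right)\right) = 2 \left(187 + \left(\frac{9}{5} + \frac{12}{5}\right)\right) = 2 \left(187 + \frac{21}{5}\right) = 2 \cdot \frac{956}{5} = \frac{1912}{5} \approx 382.4$)
$\frac{6935358}{588 \cdot 1144 + D} = \frac{6935358}{588 \cdot 1144 + \frac{1912}{5}} = \frac{6935358}{672672 + \frac{1912}{5}} = \frac{6935358}{\frac{3365272}{5}} = 6935358 \cdot \frac{5}{3365272} = \frac{17338395}{1682636}$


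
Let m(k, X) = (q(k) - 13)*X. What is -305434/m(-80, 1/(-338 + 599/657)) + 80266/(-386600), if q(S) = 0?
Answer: -13075498882133353/1650975300 ≈ -7.9199e+6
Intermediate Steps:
m(k, X) = -13*X (m(k, X) = (0 - 13)*X = -13*X)
-305434/m(-80, 1/(-338 + 599/657)) + 80266/(-386600) = -305434/((-13/(-338 + 599/657))) + 80266/(-386600) = -305434/((-13/(-338 + 599*(1/657)))) + 80266*(-1/386600) = -305434/((-13/(-338 + 599/657))) - 40133/193300 = -305434/((-13/(-221467/657))) - 40133/193300 = -305434/((-13*(-657/221467))) - 40133/193300 = -305434/8541/221467 - 40133/193300 = -305434*221467/8541 - 40133/193300 = -67643551678/8541 - 40133/193300 = -13075498882133353/1650975300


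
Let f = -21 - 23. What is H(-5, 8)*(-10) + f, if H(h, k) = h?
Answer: 6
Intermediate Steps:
f = -44
H(-5, 8)*(-10) + f = -5*(-10) - 44 = 50 - 44 = 6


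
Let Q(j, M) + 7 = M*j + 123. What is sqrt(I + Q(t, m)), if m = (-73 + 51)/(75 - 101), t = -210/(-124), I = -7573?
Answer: I*sqrt(4843404722)/806 ≈ 86.346*I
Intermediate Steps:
t = 105/62 (t = -210*(-1/124) = 105/62 ≈ 1.6935)
m = 11/13 (m = -22/(-26) = -22*(-1/26) = 11/13 ≈ 0.84615)
Q(j, M) = 116 + M*j (Q(j, M) = -7 + (M*j + 123) = -7 + (123 + M*j) = 116 + M*j)
sqrt(I + Q(t, m)) = sqrt(-7573 + (116 + (11/13)*(105/62))) = sqrt(-7573 + (116 + 1155/806)) = sqrt(-7573 + 94651/806) = sqrt(-6009187/806) = I*sqrt(4843404722)/806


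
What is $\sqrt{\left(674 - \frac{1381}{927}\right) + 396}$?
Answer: $\frac{13 \sqrt{603683}}{309} \approx 32.688$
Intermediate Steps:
$\sqrt{\left(674 - \frac{1381}{927}\right) + 396} = \sqrt{\frac{623417}{927} + 396} = \sqrt{\frac{990509}{927}} = \frac{13 \sqrt{603683}}{309}$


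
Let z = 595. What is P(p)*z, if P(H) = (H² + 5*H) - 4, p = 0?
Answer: -2380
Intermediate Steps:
P(H) = -4 + H² + 5*H
P(p)*z = (-4 + 0² + 5*0)*595 = (-4 + 0 + 0)*595 = -4*595 = -2380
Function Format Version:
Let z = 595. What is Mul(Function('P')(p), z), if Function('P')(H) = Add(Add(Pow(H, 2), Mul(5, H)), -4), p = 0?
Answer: -2380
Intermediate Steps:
Function('P')(H) = Add(-4, Pow(H, 2), Mul(5, H))
Mul(Function('P')(p), z) = Mul(Add(-4, Pow(0, 2), Mul(5, 0)), 595) = Mul(Add(-4, 0, 0), 595) = Mul(-4, 595) = -2380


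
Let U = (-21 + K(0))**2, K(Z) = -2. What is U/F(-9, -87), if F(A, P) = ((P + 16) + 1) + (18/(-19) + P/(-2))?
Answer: -20102/1043 ≈ -19.273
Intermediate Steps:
F(A, P) = 305/19 + P/2 (F(A, P) = ((16 + P) + 1) + (18*(-1/19) + P*(-1/2)) = (17 + P) + (-18/19 - P/2) = 305/19 + P/2)
U = 529 (U = (-21 - 2)**2 = (-23)**2 = 529)
U/F(-9, -87) = 529/(305/19 + (1/2)*(-87)) = 529/(305/19 - 87/2) = 529/(-1043/38) = 529*(-38/1043) = -20102/1043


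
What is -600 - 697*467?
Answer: -326099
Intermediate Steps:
-600 - 697*467 = -600 - 325499 = -326099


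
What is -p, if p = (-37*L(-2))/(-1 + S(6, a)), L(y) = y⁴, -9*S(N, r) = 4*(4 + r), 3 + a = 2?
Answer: -1776/7 ≈ -253.71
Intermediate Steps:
a = -1 (a = -3 + 2 = -1)
S(N, r) = -16/9 - 4*r/9 (S(N, r) = -4*(4 + r)/9 = -(16 + 4*r)/9 = -16/9 - 4*r/9)
p = 1776/7 (p = (-37*(-2)⁴)/(-1 + (-16/9 - 4/9*(-1))) = (-37*16)/(-1 + (-16/9 + 4/9)) = -592/(-1 - 4/3) = -592/(-7/3) = -592*(-3/7) = 1776/7 ≈ 253.71)
-p = -1*1776/7 = -1776/7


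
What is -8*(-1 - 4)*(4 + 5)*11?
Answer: 3960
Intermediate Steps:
-8*(-1 - 4)*(4 + 5)*11 = -(-40)*9*11 = -8*(-45)*11 = 360*11 = 3960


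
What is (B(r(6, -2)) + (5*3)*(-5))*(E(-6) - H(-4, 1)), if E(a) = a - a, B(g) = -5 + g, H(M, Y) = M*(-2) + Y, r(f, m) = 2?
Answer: 702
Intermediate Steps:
H(M, Y) = Y - 2*M (H(M, Y) = -2*M + Y = Y - 2*M)
E(a) = 0
(B(r(6, -2)) + (5*3)*(-5))*(E(-6) - H(-4, 1)) = ((-5 + 2) + (5*3)*(-5))*(0 - (1 - 2*(-4))) = (-3 + 15*(-5))*(0 - (1 + 8)) = (-3 - 75)*(0 - 1*9) = -78*(0 - 9) = -78*(-9) = 702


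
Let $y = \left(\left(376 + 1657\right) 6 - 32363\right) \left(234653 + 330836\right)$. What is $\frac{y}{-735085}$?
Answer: $\frac{2280617137}{147017} \approx 15513.0$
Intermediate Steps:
$y = -11403085685$ ($y = \left(2033 \cdot 6 - 32363\right) 565489 = \left(12198 - 32363\right) 565489 = \left(-20165\right) 565489 = -11403085685$)
$\frac{y}{-735085} = - \frac{11403085685}{-735085} = \left(-11403085685\right) \left(- \frac{1}{735085}\right) = \frac{2280617137}{147017}$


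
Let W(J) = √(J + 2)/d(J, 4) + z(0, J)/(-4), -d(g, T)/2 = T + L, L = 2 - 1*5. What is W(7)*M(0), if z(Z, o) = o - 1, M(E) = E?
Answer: 0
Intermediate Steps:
L = -3 (L = 2 - 5 = -3)
d(g, T) = 6 - 2*T (d(g, T) = -2*(T - 3) = -2*(-3 + T) = 6 - 2*T)
z(Z, o) = -1 + o
W(J) = ¼ - √(2 + J)/2 - J/4 (W(J) = √(J + 2)/(6 - 2*4) + (-1 + J)/(-4) = √(2 + J)/(6 - 8) + (-1 + J)*(-¼) = √(2 + J)/(-2) + (¼ - J/4) = √(2 + J)*(-½) + (¼ - J/4) = -√(2 + J)/2 + (¼ - J/4) = ¼ - √(2 + J)/2 - J/4)
W(7)*M(0) = (¼ - √(2 + 7)/2 - ¼*7)*0 = (¼ - √9/2 - 7/4)*0 = (¼ - ½*3 - 7/4)*0 = (¼ - 3/2 - 7/4)*0 = -3*0 = 0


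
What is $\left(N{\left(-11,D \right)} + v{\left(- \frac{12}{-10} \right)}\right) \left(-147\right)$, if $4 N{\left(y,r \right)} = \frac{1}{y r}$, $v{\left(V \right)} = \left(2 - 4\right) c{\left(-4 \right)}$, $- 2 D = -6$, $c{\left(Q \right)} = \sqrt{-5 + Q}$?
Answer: $\frac{49}{44} + 882 i \approx 1.1136 + 882.0 i$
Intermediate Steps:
$D = 3$ ($D = \left(- \frac{1}{2}\right) \left(-6\right) = 3$)
$v{\left(V \right)} = - 6 i$ ($v{\left(V \right)} = \left(2 - 4\right) \sqrt{-5 - 4} = - 2 \sqrt{-9} = - 2 \cdot 3 i = - 6 i$)
$N{\left(y,r \right)} = \frac{1}{4 r y}$ ($N{\left(y,r \right)} = \frac{1}{4 y r} = \frac{1}{4 r y}$)
$\left(N{\left(-11,D \right)} + v{\left(- \frac{12}{-10} \right)}\right) \left(-147\right) = \left(\frac{1}{4 \cdot 3 \left(-11\right)} - 6 i\right) \left(-147\right) = \left(\frac{1}{4} \cdot \frac{1}{3} \left(- \frac{1}{11}\right) - 6 i\right) \left(-147\right) = \left(- \frac{1}{132} - 6 i\right) \left(-147\right) = \frac{49}{44} + 882 i$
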